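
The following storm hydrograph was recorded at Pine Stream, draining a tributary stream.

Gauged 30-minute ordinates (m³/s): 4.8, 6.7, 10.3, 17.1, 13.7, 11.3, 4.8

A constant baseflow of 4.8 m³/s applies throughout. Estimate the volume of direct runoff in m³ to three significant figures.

V ≈ 63200 m³

Direct-runoff ordinates (Q − Q_b): 0.0, 1.9, 5.5, 12.3, 8.9, 6.5, 0.0 m³/s.
ΣQ_DR = 35.10 m³/s.
With Δt = 0.5 h = 1800 s, V = ΣQ_DR · Δt = 35.10 × 1800 = 63200 m³.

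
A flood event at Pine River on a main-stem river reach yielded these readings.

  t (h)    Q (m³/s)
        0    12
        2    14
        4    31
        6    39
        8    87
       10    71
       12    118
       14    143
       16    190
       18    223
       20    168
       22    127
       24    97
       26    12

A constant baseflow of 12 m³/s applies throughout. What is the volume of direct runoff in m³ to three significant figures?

V ≈ 8.38 × 10^6 m³

Direct-runoff ordinates (Q − Q_b): 0.0, 2.0, 19.0, 27.0, 75.0, 59.0, 106.0, 131.0, 178.0, 211.0, 156.0, 115.0, 85.0, 0.0 m³/s.
ΣQ_DR = 1164 m³/s.
With Δt = 2 h = 7200 s, V = ΣQ_DR · Δt = 1164 × 7200 = 8.38 × 10^6 m³.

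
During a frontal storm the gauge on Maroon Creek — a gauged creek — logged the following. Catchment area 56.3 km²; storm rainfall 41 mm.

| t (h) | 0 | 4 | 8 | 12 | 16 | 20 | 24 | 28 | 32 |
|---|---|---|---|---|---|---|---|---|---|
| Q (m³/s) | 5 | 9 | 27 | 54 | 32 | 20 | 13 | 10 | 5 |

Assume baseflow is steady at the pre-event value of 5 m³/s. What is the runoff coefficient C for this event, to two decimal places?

ΣQ_DR = 130.0 m³/s; V = ΣQ_DR·Δt = 1.872 × 10^6 m³.
Runoff depth d = V / A = 33.25 mm.
C = d / P = 33.25 / 41 = 0.81.

C ≈ 0.81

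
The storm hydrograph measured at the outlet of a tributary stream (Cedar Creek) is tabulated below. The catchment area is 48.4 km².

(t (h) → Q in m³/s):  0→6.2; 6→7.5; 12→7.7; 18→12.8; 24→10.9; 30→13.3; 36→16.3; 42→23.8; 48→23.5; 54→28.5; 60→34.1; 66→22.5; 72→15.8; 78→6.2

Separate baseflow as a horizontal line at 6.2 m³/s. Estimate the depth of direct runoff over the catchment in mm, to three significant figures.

Direct runoff: 0.0, 1.3, 1.5, 6.6, 4.7, 7.1, 10.1, 17.6, 17.3, 22.3, 27.9, 16.3, 9.6, 0.0 m³/s; ΣQ_DR = 142.3 m³/s.
V = ΣQ_DR · Δt = 142.3 × 21600 s = 3.074 × 10^6 m³.
Over A = 48.4 km², depth = V / A = 63.5 mm.

d ≈ 63.5 mm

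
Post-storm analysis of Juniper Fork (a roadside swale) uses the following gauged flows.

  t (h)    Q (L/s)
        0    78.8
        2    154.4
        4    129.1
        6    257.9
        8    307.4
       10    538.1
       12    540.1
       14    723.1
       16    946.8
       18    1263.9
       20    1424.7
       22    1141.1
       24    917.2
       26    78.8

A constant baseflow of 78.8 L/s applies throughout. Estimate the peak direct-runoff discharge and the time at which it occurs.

Subtracting baseflow gives direct-runoff ordinates: 0.0, 75.6, 50.3, 179.1, 228.6, 459.3, 461.3, 644.3, 868.0, 1185.1, 1345.9, 1062.3, 838.4, 0.0 L/s.
The maximum is 1345.9 L/s, occurring at the reading for t = 20 h.

Q_p = 1345.9 L/s at t = 20 h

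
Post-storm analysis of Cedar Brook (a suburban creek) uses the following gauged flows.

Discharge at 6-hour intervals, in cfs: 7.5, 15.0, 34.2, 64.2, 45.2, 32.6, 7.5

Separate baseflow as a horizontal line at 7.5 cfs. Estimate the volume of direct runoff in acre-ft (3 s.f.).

V ≈ 76.2 acre-ft

Direct-runoff ordinates (Q − Q_b): 0.0, 7.5, 26.7, 56.7, 37.7, 25.1, 0.0 cfs.
ΣQ_DR = 153.7 cfs.
With Δt = 6 h = 21600 s, V = ΣQ_DR · Δt = 153.7 × 21600 = 3.32 × 10^6 ft³ = 76.2 acre-ft.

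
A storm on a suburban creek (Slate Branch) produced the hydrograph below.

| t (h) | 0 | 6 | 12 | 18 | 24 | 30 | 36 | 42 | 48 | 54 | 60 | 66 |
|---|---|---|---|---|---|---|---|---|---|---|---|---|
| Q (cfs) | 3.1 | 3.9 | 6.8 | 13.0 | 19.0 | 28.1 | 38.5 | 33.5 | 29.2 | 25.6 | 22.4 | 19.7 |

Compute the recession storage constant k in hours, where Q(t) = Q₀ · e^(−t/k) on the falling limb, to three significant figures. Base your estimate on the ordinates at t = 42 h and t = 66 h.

k ≈ 45.2 h

On the falling limb, Q drops from 33.5 to 19.7 cfs between t = 42 h and t = 66 h (Δt = 24 h).
k = −Δt / ln(Q₂/Q₁) = −24 / ln(19.7/33.5) = 45.2 h.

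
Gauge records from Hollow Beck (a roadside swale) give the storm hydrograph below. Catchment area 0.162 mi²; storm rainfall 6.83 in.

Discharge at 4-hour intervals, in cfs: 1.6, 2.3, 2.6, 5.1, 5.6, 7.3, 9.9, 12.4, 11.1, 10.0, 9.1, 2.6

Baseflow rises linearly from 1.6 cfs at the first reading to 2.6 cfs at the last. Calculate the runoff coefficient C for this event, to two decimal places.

ΣQ_DR = 54.40 cfs; V = ΣQ_DR·Δt = 7.834 × 10^5 ft³.
Runoff depth d = V / A = 2.081 in.
C = d / P = 2.081 / 6.83 = 0.30.

C ≈ 0.30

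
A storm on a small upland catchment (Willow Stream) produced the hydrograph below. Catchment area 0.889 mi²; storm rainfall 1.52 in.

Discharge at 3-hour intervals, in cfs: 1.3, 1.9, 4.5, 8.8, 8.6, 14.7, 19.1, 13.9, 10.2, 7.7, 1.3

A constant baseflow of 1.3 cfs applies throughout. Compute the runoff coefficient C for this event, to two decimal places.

ΣQ_DR = 77.70 cfs; V = ΣQ_DR·Δt = 8.392 × 10^5 ft³.
Runoff depth d = V / A = 0.4063 in.
C = d / P = 0.4063 / 1.52 = 0.27.

C ≈ 0.27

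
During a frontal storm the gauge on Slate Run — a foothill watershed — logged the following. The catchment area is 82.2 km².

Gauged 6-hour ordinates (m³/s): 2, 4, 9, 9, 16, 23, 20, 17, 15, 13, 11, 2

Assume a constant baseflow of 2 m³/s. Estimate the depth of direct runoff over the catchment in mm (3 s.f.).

d ≈ 30.7 mm

Direct runoff: 0.0, 2.0, 7.0, 7.0, 14.0, 21.0, 18.0, 15.0, 13.0, 11.0, 9.0, 0.0 m³/s; ΣQ_DR = 117.0 m³/s.
V = ΣQ_DR · Δt = 117.0 × 21600 s = 2.527 × 10^6 m³.
Over A = 82.2 km², depth = V / A = 30.7 mm.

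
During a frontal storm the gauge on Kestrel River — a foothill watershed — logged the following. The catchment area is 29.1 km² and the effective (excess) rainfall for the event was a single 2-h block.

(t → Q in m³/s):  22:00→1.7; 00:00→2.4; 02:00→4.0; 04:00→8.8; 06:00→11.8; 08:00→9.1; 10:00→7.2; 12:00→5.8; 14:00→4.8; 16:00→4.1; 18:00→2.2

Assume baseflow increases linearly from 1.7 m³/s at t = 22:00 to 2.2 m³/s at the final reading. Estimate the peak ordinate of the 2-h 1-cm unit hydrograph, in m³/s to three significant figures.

U_p ≈ 9.89 m³/s

Direct runoff: 0.00, 0.65, 2.20, 6.95, 9.90, 7.15, 5.20, 3.75, 2.70, 1.95, 0.00 m³/s; ΣQ_DR = 40.45 m³/s, peak = 9.90 m³/s.
Runoff depth d = ΣQ_DR·Δt / A = 40.45 × 7200 / (29.1 km²) = 10.01 mm.
The 1-cm UH is the DRH scaled by (10 mm)/d, so U_p = 9.90 × 10/10.01 = 9.89 m³/s.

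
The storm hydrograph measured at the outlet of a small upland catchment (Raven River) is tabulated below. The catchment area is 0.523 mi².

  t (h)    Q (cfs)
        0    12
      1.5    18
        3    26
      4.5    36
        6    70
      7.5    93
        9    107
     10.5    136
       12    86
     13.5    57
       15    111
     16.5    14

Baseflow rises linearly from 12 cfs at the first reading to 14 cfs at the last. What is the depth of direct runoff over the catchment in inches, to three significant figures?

d ≈ 2.71 in

Direct runoff: 0.00, 5.82, 13.64, 23.45, 57.27, 80.09, 93.91, 122.73, 72.55, 43.36, 97.18, 0.00 cfs; ΣQ_DR = 610.0 cfs.
V = ΣQ_DR · Δt = 610.0 × 5400 s = 3.294 × 10^6 ft³.
Over A = 0.523 mi², depth = V / A = 2.71 in.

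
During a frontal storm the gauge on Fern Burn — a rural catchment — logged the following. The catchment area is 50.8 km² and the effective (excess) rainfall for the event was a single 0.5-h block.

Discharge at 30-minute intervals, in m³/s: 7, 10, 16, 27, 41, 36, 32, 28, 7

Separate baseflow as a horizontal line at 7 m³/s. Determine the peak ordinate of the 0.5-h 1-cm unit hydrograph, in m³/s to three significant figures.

U_p ≈ 68.1 m³/s

Direct runoff: 0.0, 3.0, 9.0, 20.0, 34.0, 29.0, 25.0, 21.0, 0.0 m³/s; ΣQ_DR = 141.0 m³/s, peak = 34.0 m³/s.
Runoff depth d = ΣQ_DR·Δt / A = 141.0 × 1800 / (50.8 km²) = 4.996 mm.
The 1-cm UH is the DRH scaled by (10 mm)/d, so U_p = 34.0 × 10/4.996 = 68.1 m³/s.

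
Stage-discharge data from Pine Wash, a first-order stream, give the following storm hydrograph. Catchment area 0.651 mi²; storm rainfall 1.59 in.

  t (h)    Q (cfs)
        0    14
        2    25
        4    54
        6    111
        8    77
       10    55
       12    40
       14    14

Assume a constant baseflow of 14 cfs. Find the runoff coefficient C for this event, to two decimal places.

C ≈ 0.83

ΣQ_DR = 278.0 cfs; V = ΣQ_DR·Δt = 2.002 × 10^6 ft³.
Runoff depth d = V / A = 1.323 in.
C = d / P = 1.323 / 1.59 = 0.83.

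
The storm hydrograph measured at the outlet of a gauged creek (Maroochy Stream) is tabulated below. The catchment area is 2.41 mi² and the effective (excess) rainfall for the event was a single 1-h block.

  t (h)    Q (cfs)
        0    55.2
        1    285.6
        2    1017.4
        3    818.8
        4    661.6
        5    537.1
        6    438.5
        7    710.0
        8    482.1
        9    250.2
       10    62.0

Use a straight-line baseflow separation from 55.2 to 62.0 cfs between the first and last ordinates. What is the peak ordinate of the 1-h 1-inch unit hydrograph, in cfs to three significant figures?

U_p ≈ 320 cfs

Direct runoff: 0.00, 229.72, 960.84, 761.56, 603.68, 478.50, 379.22, 650.04, 421.46, 188.88, 0.00 cfs; ΣQ_DR = 4674 cfs, peak = 960.84 cfs.
Runoff depth d = ΣQ_DR·Δt / A = 4674 × 3600 / (2.41 mi²) = 3.005 in.
The 1-inch UH is the DRH scaled by (1 in)/d, so U_p = 960.84 × 1/3.005 = 320 cfs.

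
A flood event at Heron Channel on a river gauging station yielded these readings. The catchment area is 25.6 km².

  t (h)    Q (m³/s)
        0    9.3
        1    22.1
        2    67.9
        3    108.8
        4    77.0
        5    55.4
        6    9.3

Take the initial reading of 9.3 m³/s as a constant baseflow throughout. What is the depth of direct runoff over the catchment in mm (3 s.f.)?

d ≈ 40.0 mm

Direct runoff: 0.0, 12.8, 58.6, 99.5, 67.7, 46.1, 0.0 m³/s; ΣQ_DR = 284.7 m³/s.
V = ΣQ_DR · Δt = 284.7 × 3600 s = 1.025 × 10^6 m³.
Over A = 25.6 km², depth = V / A = 40.0 mm.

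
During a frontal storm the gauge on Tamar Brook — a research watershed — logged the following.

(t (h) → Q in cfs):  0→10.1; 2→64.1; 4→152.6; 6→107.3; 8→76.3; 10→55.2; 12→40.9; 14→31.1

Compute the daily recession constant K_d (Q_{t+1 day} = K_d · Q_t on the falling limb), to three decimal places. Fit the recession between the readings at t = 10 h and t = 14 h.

K_d ≈ 0.032

Between t = 10 h and t = 14 h the flow falls from 55.2 to 31.1 cfs over 2×2 h = 4 h.
Per-interval ratio K = (31.1/55.2)^(1/2) = 0.7506; K_d = K^(24/2) = 0.032.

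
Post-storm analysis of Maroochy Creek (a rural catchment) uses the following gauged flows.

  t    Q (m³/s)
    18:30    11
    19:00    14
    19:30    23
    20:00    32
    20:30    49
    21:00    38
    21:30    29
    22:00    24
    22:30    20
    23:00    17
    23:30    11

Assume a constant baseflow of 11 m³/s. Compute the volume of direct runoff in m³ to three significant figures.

V ≈ 2.65 × 10^5 m³

Direct-runoff ordinates (Q − Q_b): 0.0, 3.0, 12.0, 21.0, 38.0, 27.0, 18.0, 13.0, 9.0, 6.0, 0.0 m³/s.
ΣQ_DR = 147.0 m³/s.
With Δt = 0.5 h = 1800 s, V = ΣQ_DR · Δt = 147.0 × 1800 = 2.65 × 10^5 m³.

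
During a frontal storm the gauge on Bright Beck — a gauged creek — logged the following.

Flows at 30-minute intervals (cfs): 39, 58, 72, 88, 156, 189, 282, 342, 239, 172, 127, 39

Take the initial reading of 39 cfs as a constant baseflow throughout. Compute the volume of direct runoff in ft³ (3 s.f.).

V ≈ 2.40 × 10^6 ft³

Direct-runoff ordinates (Q − Q_b): 0.0, 19.0, 33.0, 49.0, 117.0, 150.0, 243.0, 303.0, 200.0, 133.0, 88.0, 0.0 cfs.
ΣQ_DR = 1335 cfs.
With Δt = 0.5 h = 1800 s, V = ΣQ_DR · Δt = 1335 × 1800 = 2.40 × 10^6 ft³.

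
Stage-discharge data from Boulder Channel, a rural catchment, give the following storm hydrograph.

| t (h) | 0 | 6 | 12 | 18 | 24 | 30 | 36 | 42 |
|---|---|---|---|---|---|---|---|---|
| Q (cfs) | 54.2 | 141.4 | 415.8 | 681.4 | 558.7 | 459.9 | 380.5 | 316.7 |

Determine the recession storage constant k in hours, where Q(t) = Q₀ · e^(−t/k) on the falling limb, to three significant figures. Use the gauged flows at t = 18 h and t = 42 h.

On the falling limb, Q drops from 681.4 to 316.7 cfs between t = 18 h and t = 42 h (Δt = 24 h).
k = −Δt / ln(Q₂/Q₁) = −24 / ln(316.7/681.4) = 31.3 h.

k ≈ 31.3 h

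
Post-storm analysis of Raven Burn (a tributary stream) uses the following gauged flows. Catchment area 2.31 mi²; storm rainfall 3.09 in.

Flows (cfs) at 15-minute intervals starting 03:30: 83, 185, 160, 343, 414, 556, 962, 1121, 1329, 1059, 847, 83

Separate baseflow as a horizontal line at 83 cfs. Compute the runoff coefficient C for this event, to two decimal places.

C ≈ 0.33

ΣQ_DR = 6146 cfs; V = ΣQ_DR·Δt = 5.531 × 10^6 ft³.
Runoff depth d = V / A = 1.031 in.
C = d / P = 1.031 / 3.09 = 0.33.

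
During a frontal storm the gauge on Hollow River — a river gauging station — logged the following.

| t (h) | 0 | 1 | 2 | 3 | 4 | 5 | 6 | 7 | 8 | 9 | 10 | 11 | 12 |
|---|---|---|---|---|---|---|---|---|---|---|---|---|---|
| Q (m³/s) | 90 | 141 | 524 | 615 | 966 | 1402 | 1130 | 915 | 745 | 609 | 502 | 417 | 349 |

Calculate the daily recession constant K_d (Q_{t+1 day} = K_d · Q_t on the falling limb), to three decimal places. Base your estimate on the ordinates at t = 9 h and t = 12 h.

K_d ≈ 0.012

Between t = 9 h and t = 12 h the flow falls from 609 to 349 m³/s over 3×1 h = 3 h.
Per-interval ratio K = (349/609)^(1/3) = 0.8306; K_d = K^(24/1) = 0.012.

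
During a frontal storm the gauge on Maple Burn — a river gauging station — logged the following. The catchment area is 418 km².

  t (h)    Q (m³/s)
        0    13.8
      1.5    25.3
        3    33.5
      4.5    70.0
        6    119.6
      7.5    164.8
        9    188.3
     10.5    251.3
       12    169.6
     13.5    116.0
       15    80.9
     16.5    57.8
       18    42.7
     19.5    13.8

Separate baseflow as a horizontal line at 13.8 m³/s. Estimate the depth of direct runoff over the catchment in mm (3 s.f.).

d ≈ 14.9 mm

Direct runoff: 0.0, 11.5, 19.7, 56.2, 105.8, 151.0, 174.5, 237.5, 155.8, 102.2, 67.1, 44.0, 28.9, 0.0 m³/s; ΣQ_DR = 1154 m³/s.
V = ΣQ_DR · Δt = 1154 × 5400 s = 6.233 × 10^6 m³.
Over A = 418 km², depth = V / A = 14.9 mm.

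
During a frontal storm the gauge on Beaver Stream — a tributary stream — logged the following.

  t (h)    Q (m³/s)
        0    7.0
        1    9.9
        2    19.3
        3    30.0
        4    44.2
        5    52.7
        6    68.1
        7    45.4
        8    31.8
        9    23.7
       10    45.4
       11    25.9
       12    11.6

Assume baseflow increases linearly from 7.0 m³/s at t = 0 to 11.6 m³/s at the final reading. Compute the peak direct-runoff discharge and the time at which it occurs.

Q_p = 58.80 m³/s at t = 6 h

Subtracting baseflow gives direct-runoff ordinates: 0.00, 2.52, 11.53, 21.85, 35.67, 43.78, 58.80, 35.72, 21.73, 13.25, 34.57, 14.68, 0.00 m³/s.
The maximum is 58.80 m³/s, occurring at the reading for t = 6 h.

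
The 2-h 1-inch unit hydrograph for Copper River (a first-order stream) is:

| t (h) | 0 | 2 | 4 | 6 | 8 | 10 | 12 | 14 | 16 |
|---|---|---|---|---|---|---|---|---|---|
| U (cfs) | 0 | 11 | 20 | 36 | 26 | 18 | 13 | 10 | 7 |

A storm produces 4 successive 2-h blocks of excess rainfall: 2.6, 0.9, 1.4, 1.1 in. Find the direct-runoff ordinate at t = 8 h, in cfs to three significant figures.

Q ≈ 140 cfs

By discrete convolution, Q_j = Σ (P_i / 1 in) · U_{j−i}.
At t = 8 h (j=4): Q = (2.6/1)·26 + (0.9/1)·36 + (1.4/1)·20 + (1.1/1)·11 = 140 cfs.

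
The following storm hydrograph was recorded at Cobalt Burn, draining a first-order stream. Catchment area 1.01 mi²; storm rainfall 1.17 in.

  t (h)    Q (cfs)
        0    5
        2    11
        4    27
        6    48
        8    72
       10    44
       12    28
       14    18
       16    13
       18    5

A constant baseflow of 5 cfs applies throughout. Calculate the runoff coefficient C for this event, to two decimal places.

C ≈ 0.58

ΣQ_DR = 221.0 cfs; V = ΣQ_DR·Δt = 1.591 × 10^6 ft³.
Runoff depth d = V / A = 0.6781 in.
C = d / P = 0.6781 / 1.17 = 0.58.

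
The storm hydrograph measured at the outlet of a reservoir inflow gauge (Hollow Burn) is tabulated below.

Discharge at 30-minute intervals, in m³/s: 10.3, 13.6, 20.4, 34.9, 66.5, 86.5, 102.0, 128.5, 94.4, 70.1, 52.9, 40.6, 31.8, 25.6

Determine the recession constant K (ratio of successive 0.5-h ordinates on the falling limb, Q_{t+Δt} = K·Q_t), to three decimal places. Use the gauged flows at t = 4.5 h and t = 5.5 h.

Using the recession-limb readings at t = 4.5 h and t = 5.5 h: Q falls from 70.1 to 40.6 m³/s over 2 intervals.
K = (Q₂/Q₁)^(1/2) = (40.6/70.1)^(1/2) = 0.761.

K ≈ 0.761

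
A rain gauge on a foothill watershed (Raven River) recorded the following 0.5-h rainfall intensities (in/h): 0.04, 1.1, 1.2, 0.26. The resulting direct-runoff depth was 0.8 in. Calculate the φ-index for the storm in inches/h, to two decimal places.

φ ≈ 0.35 in/h

Only the 2 blocks with intensity above φ contribute runoff: 1.1, 1.2 in/h.
Σ(I−φ)·Δt = d  ⇒  (1.1+1.2 − 2φ)·0.5 = 0.8
φ = (2.300 − 0.8/0.5) / 2 = 0.35 in/h.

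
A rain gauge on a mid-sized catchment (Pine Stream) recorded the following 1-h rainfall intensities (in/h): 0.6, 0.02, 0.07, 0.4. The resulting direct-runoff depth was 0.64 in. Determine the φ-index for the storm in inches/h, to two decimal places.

φ ≈ 0.18 in/h

Only the 2 blocks with intensity above φ contribute runoff: 0.6, 0.4 in/h.
Σ(I−φ)·Δt = d  ⇒  (0.6+0.4 − 2φ)·1 = 0.64
φ = (1.000 − 0.64/1) / 2 = 0.18 in/h.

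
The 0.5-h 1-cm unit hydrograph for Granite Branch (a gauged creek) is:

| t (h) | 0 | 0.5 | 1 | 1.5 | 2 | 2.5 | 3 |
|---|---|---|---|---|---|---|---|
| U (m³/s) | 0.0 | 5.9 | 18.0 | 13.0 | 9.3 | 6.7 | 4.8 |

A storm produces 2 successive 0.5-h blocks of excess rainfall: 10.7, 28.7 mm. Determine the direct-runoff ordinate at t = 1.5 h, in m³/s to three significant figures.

Q ≈ 65.6 m³/s

By discrete convolution, Q_j = Σ (P_i / 10 mm) · U_{j−i}.
At t = 1.5 h (j=3): Q = (10.7/10)·13.0 + (28.7/10)·18.0 = 65.6 m³/s.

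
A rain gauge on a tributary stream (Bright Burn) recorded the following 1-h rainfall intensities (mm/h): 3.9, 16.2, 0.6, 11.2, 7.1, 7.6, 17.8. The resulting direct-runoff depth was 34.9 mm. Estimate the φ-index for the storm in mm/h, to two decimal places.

φ ≈ 5.00 mm/h

Only the 5 blocks with intensity above φ contribute runoff: 16.2, 11.2, 7.1, 7.6, 17.8 mm/h.
Σ(I−φ)·Δt = d  ⇒  (16.2+11.2+7.1+7.6+17.8 − 5φ)·1 = 34.9
φ = (59.90 − 34.9/1) / 5 = 5.00 mm/h.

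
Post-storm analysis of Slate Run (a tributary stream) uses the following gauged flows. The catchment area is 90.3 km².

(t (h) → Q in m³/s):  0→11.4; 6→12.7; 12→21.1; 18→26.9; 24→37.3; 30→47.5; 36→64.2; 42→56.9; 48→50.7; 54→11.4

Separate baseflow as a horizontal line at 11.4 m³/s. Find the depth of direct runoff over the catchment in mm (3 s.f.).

Direct runoff: 0.0, 1.3, 9.7, 15.5, 25.9, 36.1, 52.8, 45.5, 39.3, 0.0 m³/s; ΣQ_DR = 226.1 m³/s.
V = ΣQ_DR · Δt = 226.1 × 21600 s = 4.884 × 10^6 m³.
Over A = 90.3 km², depth = V / A = 54.1 mm.

d ≈ 54.1 mm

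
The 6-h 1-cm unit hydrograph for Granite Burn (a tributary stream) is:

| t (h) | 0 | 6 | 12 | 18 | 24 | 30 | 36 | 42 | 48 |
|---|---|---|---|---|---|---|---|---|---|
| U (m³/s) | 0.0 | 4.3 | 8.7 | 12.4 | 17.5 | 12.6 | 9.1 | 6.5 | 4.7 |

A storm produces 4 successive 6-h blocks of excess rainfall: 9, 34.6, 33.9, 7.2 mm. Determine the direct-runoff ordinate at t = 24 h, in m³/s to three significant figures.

Q ≈ 91.2 m³/s

By discrete convolution, Q_j = Σ (P_i / 10 mm) · U_{j−i}.
At t = 24 h (j=4): Q = (9/10)·17.5 + (34.6/10)·12.4 + (33.9/10)·8.7 + (7.2/10)·4.3 = 91.2 m³/s.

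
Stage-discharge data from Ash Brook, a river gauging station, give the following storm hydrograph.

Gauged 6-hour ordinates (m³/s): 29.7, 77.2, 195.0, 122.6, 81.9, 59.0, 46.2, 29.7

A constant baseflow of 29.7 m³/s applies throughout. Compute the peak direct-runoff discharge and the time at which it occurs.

Q_p = 165.3 m³/s at t = 12 h

Subtracting baseflow gives direct-runoff ordinates: 0.0, 47.5, 165.3, 92.9, 52.2, 29.3, 16.5, 0.0 m³/s.
The maximum is 165.3 m³/s, occurring at the reading for t = 12 h.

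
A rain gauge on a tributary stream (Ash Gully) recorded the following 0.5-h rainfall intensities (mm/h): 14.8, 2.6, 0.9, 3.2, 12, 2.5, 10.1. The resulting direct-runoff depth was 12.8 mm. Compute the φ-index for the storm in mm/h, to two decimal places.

Only the 3 blocks with intensity above φ contribute runoff: 14.8, 12, 10.1 mm/h.
Σ(I−φ)·Δt = d  ⇒  (14.8+12+10.1 − 3φ)·0.5 = 12.8
φ = (36.90 − 12.8/0.5) / 3 = 3.77 mm/h.

φ ≈ 3.77 mm/h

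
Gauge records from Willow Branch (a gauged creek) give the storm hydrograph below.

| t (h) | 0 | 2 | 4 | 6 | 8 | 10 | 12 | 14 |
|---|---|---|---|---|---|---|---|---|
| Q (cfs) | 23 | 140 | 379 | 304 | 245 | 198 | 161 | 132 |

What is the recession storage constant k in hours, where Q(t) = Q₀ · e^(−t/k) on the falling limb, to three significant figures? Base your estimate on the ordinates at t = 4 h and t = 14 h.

On the falling limb, Q drops from 379 to 132 cfs between t = 4 h and t = 14 h (Δt = 10 h).
k = −Δt / ln(Q₂/Q₁) = −10 / ln(132/379) = 9.48 h.

k ≈ 9.48 h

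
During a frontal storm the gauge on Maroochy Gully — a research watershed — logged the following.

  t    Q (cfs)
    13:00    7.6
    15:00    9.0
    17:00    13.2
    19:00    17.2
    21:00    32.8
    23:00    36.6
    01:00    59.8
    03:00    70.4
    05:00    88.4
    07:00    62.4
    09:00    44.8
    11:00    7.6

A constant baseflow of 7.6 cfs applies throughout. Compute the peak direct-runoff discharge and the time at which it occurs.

Q_p = 80.8 cfs at t = 05:00

Subtracting baseflow gives direct-runoff ordinates: 0.0, 1.4, 5.6, 9.6, 25.2, 29.0, 52.2, 62.8, 80.8, 54.8, 37.2, 0.0 cfs.
The maximum is 80.8 cfs, occurring at the reading for t = 05:00.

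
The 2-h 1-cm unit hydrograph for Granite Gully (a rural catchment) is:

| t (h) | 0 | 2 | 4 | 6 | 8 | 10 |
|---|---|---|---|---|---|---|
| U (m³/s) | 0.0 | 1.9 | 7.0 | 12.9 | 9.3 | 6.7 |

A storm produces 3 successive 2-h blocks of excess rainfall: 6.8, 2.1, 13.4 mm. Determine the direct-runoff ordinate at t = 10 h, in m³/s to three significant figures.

By discrete convolution, Q_j = Σ (P_i / 10 mm) · U_{j−i}.
At t = 10 h (j=5): Q = (6.8/10)·6.7 + (2.1/10)·9.3 + (13.4/10)·12.9 = 23.8 m³/s.

Q ≈ 23.8 m³/s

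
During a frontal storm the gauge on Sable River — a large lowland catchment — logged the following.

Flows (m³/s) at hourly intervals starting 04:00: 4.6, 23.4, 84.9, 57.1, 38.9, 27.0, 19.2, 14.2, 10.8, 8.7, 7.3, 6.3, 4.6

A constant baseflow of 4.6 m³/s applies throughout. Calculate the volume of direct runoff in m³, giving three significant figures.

V ≈ 8.90 × 10^5 m³

Direct-runoff ordinates (Q − Q_b): 0.0, 18.8, 80.3, 52.5, 34.3, 22.4, 14.6, 9.6, 6.2, 4.1, 2.7, 1.7, 0.0 m³/s.
ΣQ_DR = 247.2 m³/s.
With Δt = 1 h = 3600 s, V = ΣQ_DR · Δt = 247.2 × 3600 = 8.90 × 10^5 m³.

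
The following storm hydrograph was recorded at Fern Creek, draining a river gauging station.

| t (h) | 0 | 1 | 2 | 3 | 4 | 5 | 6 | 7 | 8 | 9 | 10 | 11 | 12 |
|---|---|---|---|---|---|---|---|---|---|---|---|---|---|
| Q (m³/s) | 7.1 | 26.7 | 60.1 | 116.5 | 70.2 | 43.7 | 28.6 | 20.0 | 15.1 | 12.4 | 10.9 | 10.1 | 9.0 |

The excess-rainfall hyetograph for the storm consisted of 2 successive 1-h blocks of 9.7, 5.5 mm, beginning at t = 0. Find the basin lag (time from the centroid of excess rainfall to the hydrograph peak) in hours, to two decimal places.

Centroid of excess rainfall: t_c = Σ P_i·t̄_i / ΣP_i = 0.8618 h (block centres at 0.5, 1.5 h).
Hydrograph peak occurs at t = 3 h, so basin lag t_L = 3 − 0.8618 = 2.14 h.

t_L ≈ 2.14 h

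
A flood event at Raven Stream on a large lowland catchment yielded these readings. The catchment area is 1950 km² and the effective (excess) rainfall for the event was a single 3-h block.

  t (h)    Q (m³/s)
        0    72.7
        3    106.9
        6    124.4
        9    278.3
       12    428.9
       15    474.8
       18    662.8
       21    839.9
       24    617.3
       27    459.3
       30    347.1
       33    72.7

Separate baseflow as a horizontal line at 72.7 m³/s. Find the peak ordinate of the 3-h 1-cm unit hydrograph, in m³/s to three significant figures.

U_p ≈ 383 m³/s

Direct runoff: 0.0, 34.2, 51.7, 205.6, 356.2, 402.1, 590.1, 767.2, 544.6, 386.6, 274.4, 0.0 m³/s; ΣQ_DR = 3613 m³/s, peak = 767.2 m³/s.
Runoff depth d = ΣQ_DR·Δt / A = 3613 × 10800 / (1950 km²) = 20.01 mm.
The 1-cm UH is the DRH scaled by (10 mm)/d, so U_p = 767.2 × 10/20.01 = 383 m³/s.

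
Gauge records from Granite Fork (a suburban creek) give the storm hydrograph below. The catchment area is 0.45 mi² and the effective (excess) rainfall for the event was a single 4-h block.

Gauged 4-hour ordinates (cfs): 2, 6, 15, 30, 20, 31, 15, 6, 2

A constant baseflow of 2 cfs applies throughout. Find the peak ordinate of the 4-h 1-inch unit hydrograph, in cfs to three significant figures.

Direct runoff: 0.0, 4.0, 13.0, 28.0, 18.0, 29.0, 13.0, 4.0, 0.0 cfs; ΣQ_DR = 109.0 cfs, peak = 29.0 cfs.
Runoff depth d = ΣQ_DR·Δt / A = 109.0 × 14400 / (0.45 mi²) = 1.501 in.
The 1-inch UH is the DRH scaled by (1 in)/d, so U_p = 29.0 × 1/1.501 = 19.3 cfs.

U_p ≈ 19.3 cfs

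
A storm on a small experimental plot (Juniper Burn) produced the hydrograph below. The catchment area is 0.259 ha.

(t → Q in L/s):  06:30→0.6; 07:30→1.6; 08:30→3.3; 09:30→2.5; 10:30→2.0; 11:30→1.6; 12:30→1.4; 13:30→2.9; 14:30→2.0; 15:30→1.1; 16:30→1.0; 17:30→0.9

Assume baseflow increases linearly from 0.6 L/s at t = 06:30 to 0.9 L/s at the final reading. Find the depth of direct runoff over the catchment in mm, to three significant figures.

d ≈ 16.5 mm

Direct runoff: 0.00, 0.97, 2.65, 1.82, 1.29, 0.86, 0.64, 2.11, 1.18, 0.25, 0.13, 0.00 L/s; ΣQ_DR = 11.90 L/s.
V = ΣQ_DR · Δt = 11.90 × 3600 s = 42840 L.
Over A = 0.259 ha, depth = V / A = 16.5 mm.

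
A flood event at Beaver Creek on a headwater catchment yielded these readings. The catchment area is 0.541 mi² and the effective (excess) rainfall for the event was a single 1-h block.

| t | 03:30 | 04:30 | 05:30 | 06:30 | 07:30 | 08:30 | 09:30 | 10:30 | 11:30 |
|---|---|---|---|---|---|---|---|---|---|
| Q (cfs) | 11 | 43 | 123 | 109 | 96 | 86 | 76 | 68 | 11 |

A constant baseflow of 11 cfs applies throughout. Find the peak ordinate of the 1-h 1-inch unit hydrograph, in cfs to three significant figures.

Direct runoff: 0.0, 32.0, 112.0, 98.0, 85.0, 75.0, 65.0, 57.0, 0.0 cfs; ΣQ_DR = 524.0 cfs, peak = 112.0 cfs.
Runoff depth d = ΣQ_DR·Δt / A = 524.0 × 3600 / (0.541 mi²) = 1.501 in.
The 1-inch UH is the DRH scaled by (1 in)/d, so U_p = 112.0 × 1/1.501 = 74.6 cfs.

U_p ≈ 74.6 cfs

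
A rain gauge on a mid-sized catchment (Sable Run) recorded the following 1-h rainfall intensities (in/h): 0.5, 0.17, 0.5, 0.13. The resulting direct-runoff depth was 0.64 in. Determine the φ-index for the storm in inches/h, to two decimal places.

φ ≈ 0.18 in/h

Only the 2 blocks with intensity above φ contribute runoff: 0.5, 0.5 in/h.
Σ(I−φ)·Δt = d  ⇒  (0.5+0.5 − 2φ)·1 = 0.64
φ = (1.000 − 0.64/1) / 2 = 0.18 in/h.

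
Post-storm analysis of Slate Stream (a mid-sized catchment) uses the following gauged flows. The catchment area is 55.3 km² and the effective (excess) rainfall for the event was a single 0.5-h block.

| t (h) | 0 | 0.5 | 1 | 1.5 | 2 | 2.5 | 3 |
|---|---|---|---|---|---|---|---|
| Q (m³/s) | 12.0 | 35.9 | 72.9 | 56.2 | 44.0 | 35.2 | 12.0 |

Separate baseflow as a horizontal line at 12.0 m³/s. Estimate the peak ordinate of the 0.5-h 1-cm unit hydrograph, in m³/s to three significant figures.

U_p ≈ 102 m³/s

Direct runoff: 0.0, 23.9, 60.9, 44.2, 32.0, 23.2, 0.0 m³/s; ΣQ_DR = 184.2 m³/s, peak = 60.9 m³/s.
Runoff depth d = ΣQ_DR·Δt / A = 184.2 × 1800 / (55.3 km²) = 5.996 mm.
The 1-cm UH is the DRH scaled by (10 mm)/d, so U_p = 60.9 × 10/5.996 = 102 m³/s.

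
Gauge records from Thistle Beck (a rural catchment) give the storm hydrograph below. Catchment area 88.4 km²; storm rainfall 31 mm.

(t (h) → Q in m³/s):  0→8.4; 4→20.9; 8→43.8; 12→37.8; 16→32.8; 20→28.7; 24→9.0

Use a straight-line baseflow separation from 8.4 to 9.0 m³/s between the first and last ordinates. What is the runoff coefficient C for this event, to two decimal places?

C ≈ 0.63

ΣQ_DR = 120.5 m³/s; V = ΣQ_DR·Δt = 1.735 × 10^6 m³.
Runoff depth d = V / A = 19.63 mm.
C = d / P = 19.63 / 31 = 0.63.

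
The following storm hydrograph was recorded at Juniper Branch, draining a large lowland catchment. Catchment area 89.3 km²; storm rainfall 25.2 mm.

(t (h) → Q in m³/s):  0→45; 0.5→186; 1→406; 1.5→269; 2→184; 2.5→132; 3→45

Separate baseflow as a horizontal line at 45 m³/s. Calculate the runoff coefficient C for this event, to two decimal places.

C ≈ 0.76

ΣQ_DR = 952.0 m³/s; V = ΣQ_DR·Δt = 1.714 × 10^6 m³.
Runoff depth d = V / A = 19.19 mm.
C = d / P = 19.19 / 25.2 = 0.76.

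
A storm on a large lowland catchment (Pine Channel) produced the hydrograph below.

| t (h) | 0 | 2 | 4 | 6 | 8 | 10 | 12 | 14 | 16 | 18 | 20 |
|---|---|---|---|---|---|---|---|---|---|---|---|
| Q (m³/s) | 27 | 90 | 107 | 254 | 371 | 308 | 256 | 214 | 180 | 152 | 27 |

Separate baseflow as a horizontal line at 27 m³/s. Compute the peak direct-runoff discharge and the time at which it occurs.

Subtracting baseflow gives direct-runoff ordinates: 0.0, 63.0, 80.0, 227.0, 344.0, 281.0, 229.0, 187.0, 153.0, 125.0, 0.0 m³/s.
The maximum is 344.0 m³/s, occurring at the reading for t = 8 h.

Q_p = 344.0 m³/s at t = 8 h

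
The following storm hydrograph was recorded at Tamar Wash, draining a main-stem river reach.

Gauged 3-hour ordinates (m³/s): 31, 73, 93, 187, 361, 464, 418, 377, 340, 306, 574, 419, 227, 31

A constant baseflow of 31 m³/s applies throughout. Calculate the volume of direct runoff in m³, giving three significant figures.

Direct-runoff ordinates (Q − Q_b): 0.0, 42.0, 62.0, 156.0, 330.0, 433.0, 387.0, 346.0, 309.0, 275.0, 543.0, 388.0, 196.0, 0.0 m³/s.
ΣQ_DR = 3467 m³/s.
With Δt = 3 h = 10800 s, V = ΣQ_DR · Δt = 3467 × 10800 = 3.74 × 10^7 m³.

V ≈ 3.74 × 10^7 m³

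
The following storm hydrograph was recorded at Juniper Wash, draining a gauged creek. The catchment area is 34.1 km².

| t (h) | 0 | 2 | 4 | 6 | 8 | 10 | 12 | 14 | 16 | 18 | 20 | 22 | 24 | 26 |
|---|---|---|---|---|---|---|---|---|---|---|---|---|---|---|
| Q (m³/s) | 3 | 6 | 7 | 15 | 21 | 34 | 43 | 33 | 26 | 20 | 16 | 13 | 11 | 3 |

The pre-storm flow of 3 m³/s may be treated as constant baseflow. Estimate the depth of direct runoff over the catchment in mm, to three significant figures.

Direct runoff: 0.0, 3.0, 4.0, 12.0, 18.0, 31.0, 40.0, 30.0, 23.0, 17.0, 13.0, 10.0, 8.0, 0.0 m³/s; ΣQ_DR = 209.0 m³/s.
V = ΣQ_DR · Δt = 209.0 × 7200 s = 1.505 × 10^6 m³.
Over A = 34.1 km², depth = V / A = 44.1 mm.

d ≈ 44.1 mm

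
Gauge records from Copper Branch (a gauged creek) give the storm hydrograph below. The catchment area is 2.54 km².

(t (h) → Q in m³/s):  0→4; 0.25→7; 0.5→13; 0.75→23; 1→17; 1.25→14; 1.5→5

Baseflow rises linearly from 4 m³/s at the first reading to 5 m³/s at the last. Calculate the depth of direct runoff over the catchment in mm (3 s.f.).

d ≈ 18.2 mm

Direct runoff: 0.00, 2.83, 8.67, 18.50, 12.33, 9.17, 0.00 m³/s; ΣQ_DR = 51.50 m³/s.
V = ΣQ_DR · Δt = 51.50 × 900 s = 46350 m³.
Over A = 2.54 km², depth = V / A = 18.2 mm.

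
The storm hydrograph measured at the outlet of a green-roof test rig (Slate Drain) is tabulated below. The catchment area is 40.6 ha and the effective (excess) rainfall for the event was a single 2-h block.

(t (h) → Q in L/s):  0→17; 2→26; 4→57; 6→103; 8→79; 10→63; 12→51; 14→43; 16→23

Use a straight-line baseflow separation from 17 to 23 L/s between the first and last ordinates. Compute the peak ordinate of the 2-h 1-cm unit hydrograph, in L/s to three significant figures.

Direct runoff: 0.00, 8.25, 38.50, 83.75, 59.00, 42.25, 29.50, 20.75, 0.00 L/s; ΣQ_DR = 282.0 L/s, peak = 83.75 L/s.
Runoff depth d = ΣQ_DR·Δt / A = 282.0 × 7200 / (40.6 ha) = 5.001 mm.
The 1-cm UH is the DRH scaled by (10 mm)/d, so U_p = 83.75 × 10/5.001 = 167 L/s.

U_p ≈ 167 L/s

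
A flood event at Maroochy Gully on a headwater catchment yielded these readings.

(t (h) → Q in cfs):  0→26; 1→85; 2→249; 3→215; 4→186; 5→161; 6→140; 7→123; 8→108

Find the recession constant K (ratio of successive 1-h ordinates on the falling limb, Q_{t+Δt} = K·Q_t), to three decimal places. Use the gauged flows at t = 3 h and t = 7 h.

Using the recession-limb readings at t = 3 h and t = 7 h: Q falls from 215 to 123 cfs over 4 intervals.
K = (Q₂/Q₁)^(1/4) = (123/215)^(1/4) = 0.870.

K ≈ 0.870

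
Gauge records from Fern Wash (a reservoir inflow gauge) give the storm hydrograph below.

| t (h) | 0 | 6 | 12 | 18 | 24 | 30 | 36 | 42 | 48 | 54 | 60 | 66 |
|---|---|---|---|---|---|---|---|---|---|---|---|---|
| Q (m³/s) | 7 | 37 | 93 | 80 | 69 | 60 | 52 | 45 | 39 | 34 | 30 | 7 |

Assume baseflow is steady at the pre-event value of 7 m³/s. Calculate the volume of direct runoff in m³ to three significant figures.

V ≈ 1.01 × 10^7 m³

Direct-runoff ordinates (Q − Q_b): 0.0, 30.0, 86.0, 73.0, 62.0, 53.0, 45.0, 38.0, 32.0, 27.0, 23.0, 0.0 m³/s.
ΣQ_DR = 469.0 m³/s.
With Δt = 6 h = 21600 s, V = ΣQ_DR · Δt = 469.0 × 21600 = 1.01 × 10^7 m³.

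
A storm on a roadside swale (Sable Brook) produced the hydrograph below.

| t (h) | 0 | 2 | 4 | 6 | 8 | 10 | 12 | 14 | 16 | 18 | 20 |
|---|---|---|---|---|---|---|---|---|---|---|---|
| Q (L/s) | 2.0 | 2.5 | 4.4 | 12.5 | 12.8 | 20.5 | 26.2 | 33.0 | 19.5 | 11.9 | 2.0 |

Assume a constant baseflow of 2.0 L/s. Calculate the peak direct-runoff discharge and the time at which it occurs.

Q_p = 31.0 L/s at t = 14 h

Subtracting baseflow gives direct-runoff ordinates: 0.0, 0.5, 2.4, 10.5, 10.8, 18.5, 24.2, 31.0, 17.5, 9.9, 0.0 L/s.
The maximum is 31.0 L/s, occurring at the reading for t = 14 h.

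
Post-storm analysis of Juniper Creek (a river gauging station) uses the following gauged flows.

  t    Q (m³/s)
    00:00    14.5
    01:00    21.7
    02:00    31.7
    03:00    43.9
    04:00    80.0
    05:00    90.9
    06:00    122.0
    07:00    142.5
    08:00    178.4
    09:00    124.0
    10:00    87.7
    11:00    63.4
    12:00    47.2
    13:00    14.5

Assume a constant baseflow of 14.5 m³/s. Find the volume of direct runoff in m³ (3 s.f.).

Direct-runoff ordinates (Q − Q_b): 0.0, 7.2, 17.2, 29.4, 65.5, 76.4, 107.5, 128.0, 163.9, 109.5, 73.2, 48.9, 32.7, 0.0 m³/s.
ΣQ_DR = 859.4 m³/s.
With Δt = 1 h = 3600 s, V = ΣQ_DR · Δt = 859.4 × 3600 = 3.09 × 10^6 m³.

V ≈ 3.09 × 10^6 m³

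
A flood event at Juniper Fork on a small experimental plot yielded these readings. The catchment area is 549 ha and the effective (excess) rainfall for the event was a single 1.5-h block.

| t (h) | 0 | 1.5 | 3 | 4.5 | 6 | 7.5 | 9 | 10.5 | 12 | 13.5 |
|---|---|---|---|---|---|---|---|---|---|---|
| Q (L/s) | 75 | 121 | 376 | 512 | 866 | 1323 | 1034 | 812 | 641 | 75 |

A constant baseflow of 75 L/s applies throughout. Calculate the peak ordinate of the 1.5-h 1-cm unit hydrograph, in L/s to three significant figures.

U_p ≈ 2500 L/s

Direct runoff: 0.0, 46.0, 301.0, 437.0, 791.0, 1248.0, 959.0, 737.0, 566.0, 0.0 L/s; ΣQ_DR = 5085 L/s, peak = 1248.0 L/s.
Runoff depth d = ΣQ_DR·Δt / A = 5085 × 5400 / (549 ha) = 5.002 mm.
The 1-cm UH is the DRH scaled by (10 mm)/d, so U_p = 1248.0 × 10/5.002 = 2500 L/s.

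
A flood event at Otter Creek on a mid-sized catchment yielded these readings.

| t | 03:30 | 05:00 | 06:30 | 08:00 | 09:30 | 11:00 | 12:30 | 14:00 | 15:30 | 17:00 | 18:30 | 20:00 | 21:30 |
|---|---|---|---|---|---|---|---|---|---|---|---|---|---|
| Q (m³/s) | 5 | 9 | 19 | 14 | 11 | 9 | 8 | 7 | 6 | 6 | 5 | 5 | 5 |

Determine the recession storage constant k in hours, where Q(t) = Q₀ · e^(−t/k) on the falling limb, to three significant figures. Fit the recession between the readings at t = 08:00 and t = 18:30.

On the falling limb, Q drops from 14 to 5 m³/s between t = 08:00 and t = 18:30 (Δt = 10.5 h).
k = −Δt / ln(Q₂/Q₁) = −10.5 / ln(5/14) = 10.2 h.

k ≈ 10.2 h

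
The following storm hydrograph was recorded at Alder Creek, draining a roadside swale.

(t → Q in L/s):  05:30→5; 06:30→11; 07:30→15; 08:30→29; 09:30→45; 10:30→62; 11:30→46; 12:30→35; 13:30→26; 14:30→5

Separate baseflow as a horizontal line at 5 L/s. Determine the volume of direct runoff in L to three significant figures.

V ≈ 8.24 × 10^5 L

Direct-runoff ordinates (Q − Q_b): 0.0, 6.0, 10.0, 24.0, 40.0, 57.0, 41.0, 30.0, 21.0, 0.0 L/s.
ΣQ_DR = 229.0 L/s.
With Δt = 1 h = 3600 s, V = ΣQ_DR · Δt = 229.0 × 3600 = 8.24 × 10^5 L.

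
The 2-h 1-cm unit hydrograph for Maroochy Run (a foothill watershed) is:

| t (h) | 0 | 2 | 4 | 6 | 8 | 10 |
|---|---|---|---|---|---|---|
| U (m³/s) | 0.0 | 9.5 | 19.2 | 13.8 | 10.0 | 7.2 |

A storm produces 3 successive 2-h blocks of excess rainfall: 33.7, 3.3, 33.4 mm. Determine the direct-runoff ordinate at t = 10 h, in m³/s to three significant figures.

Q ≈ 73.7 m³/s

By discrete convolution, Q_j = Σ (P_i / 10 mm) · U_{j−i}.
At t = 10 h (j=5): Q = (33.7/10)·7.2 + (3.3/10)·10.0 + (33.4/10)·13.8 = 73.7 m³/s.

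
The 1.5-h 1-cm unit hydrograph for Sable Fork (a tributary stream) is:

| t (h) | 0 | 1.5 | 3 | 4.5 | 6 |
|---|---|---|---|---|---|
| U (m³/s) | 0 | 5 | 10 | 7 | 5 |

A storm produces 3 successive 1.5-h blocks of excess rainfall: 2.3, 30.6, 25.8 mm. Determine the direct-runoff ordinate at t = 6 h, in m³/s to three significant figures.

Q ≈ 48.4 m³/s

By discrete convolution, Q_j = Σ (P_i / 10 mm) · U_{j−i}.
At t = 6 h (j=4): Q = (2.3/10)·5 + (30.6/10)·7 + (25.8/10)·10 = 48.4 m³/s.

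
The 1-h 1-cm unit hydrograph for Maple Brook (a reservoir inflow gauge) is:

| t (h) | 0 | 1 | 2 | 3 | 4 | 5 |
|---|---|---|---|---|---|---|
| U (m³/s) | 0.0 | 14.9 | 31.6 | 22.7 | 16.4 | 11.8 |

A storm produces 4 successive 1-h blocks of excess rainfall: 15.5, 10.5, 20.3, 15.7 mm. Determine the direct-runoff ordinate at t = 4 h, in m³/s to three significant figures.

Q ≈ 137 m³/s

By discrete convolution, Q_j = Σ (P_i / 10 mm) · U_{j−i}.
At t = 4 h (j=4): Q = (15.5/10)·16.4 + (10.5/10)·22.7 + (20.3/10)·31.6 + (15.7/10)·14.9 = 137 m³/s.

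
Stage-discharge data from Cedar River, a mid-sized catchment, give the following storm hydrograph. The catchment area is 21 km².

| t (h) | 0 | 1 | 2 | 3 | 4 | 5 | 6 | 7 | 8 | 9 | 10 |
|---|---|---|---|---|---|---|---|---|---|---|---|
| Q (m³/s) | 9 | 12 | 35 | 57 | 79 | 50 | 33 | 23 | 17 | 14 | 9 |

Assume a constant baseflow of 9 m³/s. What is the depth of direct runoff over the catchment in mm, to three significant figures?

Direct runoff: 0.0, 3.0, 26.0, 48.0, 70.0, 41.0, 24.0, 14.0, 8.0, 5.0, 0.0 m³/s; ΣQ_DR = 239.0 m³/s.
V = ΣQ_DR · Δt = 239.0 × 3600 s = 8.604 × 10^5 m³.
Over A = 21 km², depth = V / A = 41.0 mm.

d ≈ 41.0 mm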